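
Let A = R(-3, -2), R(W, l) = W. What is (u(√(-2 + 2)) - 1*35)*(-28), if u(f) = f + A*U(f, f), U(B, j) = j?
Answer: 980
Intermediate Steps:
A = -3
u(f) = -2*f (u(f) = f - 3*f = -2*f)
(u(√(-2 + 2)) - 1*35)*(-28) = (-2*√(-2 + 2) - 1*35)*(-28) = (-2*√0 - 35)*(-28) = (-2*0 - 35)*(-28) = (0 - 35)*(-28) = -35*(-28) = 980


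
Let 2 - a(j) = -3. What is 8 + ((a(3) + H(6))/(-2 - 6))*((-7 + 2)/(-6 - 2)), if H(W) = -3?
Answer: 251/32 ≈ 7.8438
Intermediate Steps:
a(j) = 5 (a(j) = 2 - 1*(-3) = 2 + 3 = 5)
8 + ((a(3) + H(6))/(-2 - 6))*((-7 + 2)/(-6 - 2)) = 8 + ((5 - 3)/(-2 - 6))*((-7 + 2)/(-6 - 2)) = 8 + (2/(-8))*(-5/(-8)) = 8 + (2*(-1/8))*(-5*(-1/8)) = 8 - 1/4*5/8 = 8 - 5/32 = 251/32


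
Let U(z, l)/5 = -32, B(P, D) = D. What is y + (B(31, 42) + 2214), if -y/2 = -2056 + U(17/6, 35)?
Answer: 6688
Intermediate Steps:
U(z, l) = -160 (U(z, l) = 5*(-32) = -160)
y = 4432 (y = -2*(-2056 - 160) = -2*(-2216) = 4432)
y + (B(31, 42) + 2214) = 4432 + (42 + 2214) = 4432 + 2256 = 6688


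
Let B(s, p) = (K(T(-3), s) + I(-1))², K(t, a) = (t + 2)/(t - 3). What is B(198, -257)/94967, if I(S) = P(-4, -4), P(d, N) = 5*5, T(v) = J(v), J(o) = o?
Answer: 22801/3418812 ≈ 0.0066693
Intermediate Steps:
T(v) = v
P(d, N) = 25
K(t, a) = (2 + t)/(-3 + t)
I(S) = 25
B(s, p) = 22801/36 (B(s, p) = ((2 - 3)/(-3 - 3) + 25)² = (-1/(-6) + 25)² = (-⅙*(-1) + 25)² = (⅙ + 25)² = (151/6)² = 22801/36)
B(198, -257)/94967 = (22801/36)/94967 = (22801/36)*(1/94967) = 22801/3418812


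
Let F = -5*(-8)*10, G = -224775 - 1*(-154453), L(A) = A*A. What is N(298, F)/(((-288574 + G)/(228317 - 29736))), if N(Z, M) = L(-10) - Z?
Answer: 6553173/59816 ≈ 109.56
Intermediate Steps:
L(A) = A²
G = -70322 (G = -224775 + 154453 = -70322)
F = 400 (F = 40*10 = 400)
N(Z, M) = 100 - Z (N(Z, M) = (-10)² - Z = 100 - Z)
N(298, F)/(((-288574 + G)/(228317 - 29736))) = (100 - 1*298)/(((-288574 - 70322)/(228317 - 29736))) = (100 - 298)/((-358896/198581)) = -198/((-358896*1/198581)) = -198/(-358896/198581) = -198*(-198581/358896) = 6553173/59816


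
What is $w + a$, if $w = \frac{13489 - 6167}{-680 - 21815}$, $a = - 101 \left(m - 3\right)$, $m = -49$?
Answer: $\frac{118136418}{22495} \approx 5251.7$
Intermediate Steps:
$a = 5252$ ($a = - 101 \left(-49 - 3\right) = \left(-101\right) \left(-52\right) = 5252$)
$w = - \frac{7322}{22495}$ ($w = \frac{13489 - 6167}{-22495} = 7322 \left(- \frac{1}{22495}\right) = - \frac{7322}{22495} \approx -0.32549$)
$w + a = - \frac{7322}{22495} + 5252 = \frac{118136418}{22495}$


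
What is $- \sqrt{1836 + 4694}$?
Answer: $- \sqrt{6530} \approx -80.808$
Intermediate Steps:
$- \sqrt{1836 + 4694} = - \sqrt{6530}$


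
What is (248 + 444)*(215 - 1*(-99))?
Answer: 217288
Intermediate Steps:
(248 + 444)*(215 - 1*(-99)) = 692*(215 + 99) = 692*314 = 217288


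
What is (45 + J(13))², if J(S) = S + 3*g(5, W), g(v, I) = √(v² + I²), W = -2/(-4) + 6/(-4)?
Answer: 3598 + 348*√26 ≈ 5372.5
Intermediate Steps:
W = -1 (W = -2*(-¼) + 6*(-¼) = ½ - 3/2 = -1)
g(v, I) = √(I² + v²)
J(S) = S + 3*√26 (J(S) = S + 3*√((-1)² + 5²) = S + 3*√(1 + 25) = S + 3*√26)
(45 + J(13))² = (45 + (13 + 3*√26))² = (58 + 3*√26)²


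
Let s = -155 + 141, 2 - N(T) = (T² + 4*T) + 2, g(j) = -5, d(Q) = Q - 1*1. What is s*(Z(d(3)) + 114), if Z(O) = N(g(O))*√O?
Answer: -1596 + 70*√2 ≈ -1497.0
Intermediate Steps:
d(Q) = -1 + Q (d(Q) = Q - 1 = -1 + Q)
N(T) = -T² - 4*T (N(T) = 2 - ((T² + 4*T) + 2) = 2 - (2 + T² + 4*T) = 2 + (-2 - T² - 4*T) = -T² - 4*T)
Z(O) = -5*√O (Z(O) = (-1*(-5)*(4 - 5))*√O = (-1*(-5)*(-1))*√O = -5*√O)
s = -14
s*(Z(d(3)) + 114) = -14*(-5*√(-1 + 3) + 114) = -14*(-5*√2 + 114) = -14*(114 - 5*√2) = -1596 + 70*√2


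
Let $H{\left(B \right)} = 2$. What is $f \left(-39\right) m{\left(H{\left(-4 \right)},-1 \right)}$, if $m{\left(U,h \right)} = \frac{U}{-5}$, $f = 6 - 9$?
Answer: $- \frac{234}{5} \approx -46.8$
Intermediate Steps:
$f = -3$ ($f = 6 - 9 = -3$)
$m{\left(U,h \right)} = - \frac{U}{5}$ ($m{\left(U,h \right)} = U \left(- \frac{1}{5}\right) = - \frac{U}{5}$)
$f \left(-39\right) m{\left(H{\left(-4 \right)},-1 \right)} = \left(-3\right) \left(-39\right) \left(\left(- \frac{1}{5}\right) 2\right) = 117 \left(- \frac{2}{5}\right) = - \frac{234}{5}$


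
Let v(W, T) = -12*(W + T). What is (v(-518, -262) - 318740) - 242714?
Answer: -552094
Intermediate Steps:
v(W, T) = -12*T - 12*W (v(W, T) = -12*(T + W) = -12*T - 12*W)
(v(-518, -262) - 318740) - 242714 = ((-12*(-262) - 12*(-518)) - 318740) - 242714 = ((3144 + 6216) - 318740) - 242714 = (9360 - 318740) - 242714 = -309380 - 242714 = -552094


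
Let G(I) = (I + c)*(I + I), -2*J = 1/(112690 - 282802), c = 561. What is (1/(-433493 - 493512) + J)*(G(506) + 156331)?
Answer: 48356035429/21025956608 ≈ 2.2998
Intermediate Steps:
J = 1/340224 (J = -1/(2*(112690 - 282802)) = -½/(-170112) = -½*(-1/170112) = 1/340224 ≈ 2.9392e-6)
G(I) = 2*I*(561 + I) (G(I) = (I + 561)*(I + I) = (561 + I)*(2*I) = 2*I*(561 + I))
(1/(-433493 - 493512) + J)*(G(506) + 156331) = (1/(-433493 - 493512) + 1/340224)*(2*506*(561 + 506) + 156331) = (1/(-927005) + 1/340224)*(2*506*1067 + 156331) = (-1/927005 + 1/340224)*(1079804 + 156331) = (586781/315389349120)*1236135 = 48356035429/21025956608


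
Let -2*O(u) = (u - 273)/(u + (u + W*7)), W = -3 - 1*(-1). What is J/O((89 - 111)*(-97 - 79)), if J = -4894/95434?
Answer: 37830620/171733483 ≈ 0.22029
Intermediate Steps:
W = -2 (W = -3 + 1 = -2)
J = -2447/47717 (J = -4894*1/95434 = -2447/47717 ≈ -0.051282)
O(u) = -(-273 + u)/(2*(-14 + 2*u)) (O(u) = -(u - 273)/(2*(u + (u - 2*7))) = -(-273 + u)/(2*(u + (u - 14))) = -(-273 + u)/(2*(u + (-14 + u))) = -(-273 + u)/(2*(-14 + 2*u)))
J/O((89 - 111)*(-97 - 79)) = -2447*4*(-7 + (89 - 111)*(-97 - 79))/(273 - (89 - 111)*(-97 - 79))/47717 = -2447*4*(-7 - 22*(-176))/(273 - (-22)*(-176))/47717 = -2447*4*(-7 + 3872)/(273 - 1*3872)/47717 = -2447*15460/(273 - 3872)/47717 = -2447/(47717*((1/4)*(1/3865)*(-3599))) = -2447/(47717*(-3599/15460)) = -2447/47717*(-15460/3599) = 37830620/171733483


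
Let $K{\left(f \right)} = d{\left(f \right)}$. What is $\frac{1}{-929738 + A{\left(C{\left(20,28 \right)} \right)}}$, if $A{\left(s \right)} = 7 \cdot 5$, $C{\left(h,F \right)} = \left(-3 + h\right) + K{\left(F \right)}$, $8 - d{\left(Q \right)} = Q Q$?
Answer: $- \frac{1}{929703} \approx -1.0756 \cdot 10^{-6}$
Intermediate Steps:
$d{\left(Q \right)} = 8 - Q^{2}$ ($d{\left(Q \right)} = 8 - Q Q = 8 - Q^{2}$)
$K{\left(f \right)} = 8 - f^{2}$
$C{\left(h,F \right)} = 5 + h - F^{2}$ ($C{\left(h,F \right)} = \left(-3 + h\right) - \left(-8 + F^{2}\right) = 5 + h - F^{2}$)
$A{\left(s \right)} = 35$
$\frac{1}{-929738 + A{\left(C{\left(20,28 \right)} \right)}} = \frac{1}{-929738 + 35} = \frac{1}{-929703} = - \frac{1}{929703}$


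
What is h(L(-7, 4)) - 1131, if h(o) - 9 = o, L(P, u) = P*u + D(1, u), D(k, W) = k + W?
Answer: -1145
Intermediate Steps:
D(k, W) = W + k
L(P, u) = 1 + u + P*u (L(P, u) = P*u + (u + 1) = P*u + (1 + u) = 1 + u + P*u)
h(o) = 9 + o
h(L(-7, 4)) - 1131 = (9 + (1 + 4 - 7*4)) - 1131 = (9 + (1 + 4 - 28)) - 1131 = (9 - 23) - 1131 = -14 - 1131 = -1145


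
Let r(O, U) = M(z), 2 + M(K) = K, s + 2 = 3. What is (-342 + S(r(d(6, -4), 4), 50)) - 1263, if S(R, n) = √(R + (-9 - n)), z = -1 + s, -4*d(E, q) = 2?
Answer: -1605 + I*√61 ≈ -1605.0 + 7.8102*I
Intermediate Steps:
s = 1 (s = -2 + 3 = 1)
d(E, q) = -½ (d(E, q) = -¼*2 = -½)
z = 0 (z = -1 + 1 = 0)
M(K) = -2 + K
r(O, U) = -2 (r(O, U) = -2 + 0 = -2)
S(R, n) = √(-9 + R - n)
(-342 + S(r(d(6, -4), 4), 50)) - 1263 = (-342 + √(-9 - 2 - 1*50)) - 1263 = (-342 + √(-9 - 2 - 50)) - 1263 = (-342 + √(-61)) - 1263 = (-342 + I*√61) - 1263 = -1605 + I*√61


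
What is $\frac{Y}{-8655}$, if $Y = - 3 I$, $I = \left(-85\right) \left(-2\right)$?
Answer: $\frac{34}{577} \approx 0.058925$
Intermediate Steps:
$I = 170$
$Y = -510$ ($Y = \left(-3\right) 170 = -510$)
$\frac{Y}{-8655} = - \frac{510}{-8655} = \left(-510\right) \left(- \frac{1}{8655}\right) = \frac{34}{577}$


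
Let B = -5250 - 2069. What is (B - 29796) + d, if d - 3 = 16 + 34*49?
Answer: -35430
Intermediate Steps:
B = -7319
d = 1685 (d = 3 + (16 + 34*49) = 3 + (16 + 1666) = 3 + 1682 = 1685)
(B - 29796) + d = (-7319 - 29796) + 1685 = -37115 + 1685 = -35430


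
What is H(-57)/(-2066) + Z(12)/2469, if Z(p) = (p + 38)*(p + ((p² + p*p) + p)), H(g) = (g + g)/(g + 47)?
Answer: 53669089/8501590 ≈ 6.3128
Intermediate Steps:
H(g) = 2*g/(47 + g) (H(g) = (2*g)/(47 + g) = 2*g/(47 + g))
Z(p) = (38 + p)*(2*p + 2*p²) (Z(p) = (38 + p)*(p + ((p² + p²) + p)) = (38 + p)*(p + (2*p² + p)) = (38 + p)*(p + (p + 2*p²)) = (38 + p)*(2*p + 2*p²))
H(-57)/(-2066) + Z(12)/2469 = (2*(-57)/(47 - 57))/(-2066) + (2*12*(38 + 12² + 39*12))/2469 = (2*(-57)/(-10))*(-1/2066) + (2*12*(38 + 144 + 468))*(1/2469) = (2*(-57)*(-⅒))*(-1/2066) + (2*12*650)*(1/2469) = (57/5)*(-1/2066) + 15600*(1/2469) = -57/10330 + 5200/823 = 53669089/8501590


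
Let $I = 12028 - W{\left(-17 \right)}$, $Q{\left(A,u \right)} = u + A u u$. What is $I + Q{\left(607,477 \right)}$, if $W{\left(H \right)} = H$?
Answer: $138122625$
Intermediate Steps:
$Q{\left(A,u \right)} = u + A u^{2}$
$I = 12045$ ($I = 12028 - -17 = 12028 + 17 = 12045$)
$I + Q{\left(607,477 \right)} = 12045 + 477 \left(1 + 607 \cdot 477\right) = 12045 + 477 \left(1 + 289539\right) = 12045 + 477 \cdot 289540 = 12045 + 138110580 = 138122625$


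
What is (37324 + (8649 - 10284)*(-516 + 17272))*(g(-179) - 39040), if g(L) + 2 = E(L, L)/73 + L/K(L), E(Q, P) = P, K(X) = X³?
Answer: 2498528356813155392/2338993 ≈ 1.0682e+12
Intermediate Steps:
g(L) = -2 + L⁻² + L/73 (g(L) = -2 + (L/73 + L/(L³)) = -2 + (L*(1/73) + L/L³) = -2 + (L/73 + L⁻²) = -2 + (L⁻² + L/73) = -2 + L⁻² + L/73)
(37324 + (8649 - 10284)*(-516 + 17272))*(g(-179) - 39040) = (37324 + (8649 - 10284)*(-516 + 17272))*((-2 + (-179)⁻² + (1/73)*(-179)) - 39040) = (37324 - 1635*16756)*((-2 + 1/32041 - 179/73) - 39040) = (37324 - 27396060)*(-10413252/2338993 - 39040) = -27358736*(-91324699972/2338993) = 2498528356813155392/2338993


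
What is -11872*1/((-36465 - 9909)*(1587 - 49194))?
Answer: -848/157694787 ≈ -5.3775e-6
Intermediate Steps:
-11872*1/((-36465 - 9909)*(1587 - 49194)) = -11872/((-47607*(-46374))) = -11872/2207727018 = -11872*1/2207727018 = -848/157694787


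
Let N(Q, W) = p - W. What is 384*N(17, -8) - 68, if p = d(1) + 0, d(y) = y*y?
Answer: 3388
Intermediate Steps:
d(y) = y**2
p = 1 (p = 1**2 + 0 = 1 + 0 = 1)
N(Q, W) = 1 - W
384*N(17, -8) - 68 = 384*(1 - 1*(-8)) - 68 = 384*(1 + 8) - 68 = 384*9 - 68 = 3456 - 68 = 3388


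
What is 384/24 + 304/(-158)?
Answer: 1112/79 ≈ 14.076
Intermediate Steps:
384/24 + 304/(-158) = 384*(1/24) + 304*(-1/158) = 16 - 152/79 = 1112/79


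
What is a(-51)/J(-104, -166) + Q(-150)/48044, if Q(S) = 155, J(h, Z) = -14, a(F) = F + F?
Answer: 2451329/336308 ≈ 7.2889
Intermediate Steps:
a(F) = 2*F
a(-51)/J(-104, -166) + Q(-150)/48044 = (2*(-51))/(-14) + 155/48044 = -102*(-1/14) + 155*(1/48044) = 51/7 + 155/48044 = 2451329/336308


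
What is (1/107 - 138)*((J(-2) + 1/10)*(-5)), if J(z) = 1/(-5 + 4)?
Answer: -132885/214 ≈ -620.96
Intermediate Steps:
J(z) = -1 (J(z) = 1/(-1) = -1)
(1/107 - 138)*((J(-2) + 1/10)*(-5)) = (1/107 - 138)*((-1 + 1/10)*(-5)) = -(-26577)*(-5)/214 = -14765/107*9/2 = -132885/214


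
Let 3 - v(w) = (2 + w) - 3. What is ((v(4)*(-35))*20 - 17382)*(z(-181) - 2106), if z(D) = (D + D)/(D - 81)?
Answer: 4792304310/131 ≈ 3.6582e+7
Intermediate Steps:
v(w) = 4 - w (v(w) = 3 - ((2 + w) - 3) = 3 - (-1 + w) = 3 + (1 - w) = 4 - w)
z(D) = 2*D/(-81 + D) (z(D) = (2*D)/(-81 + D) = 2*D/(-81 + D))
((v(4)*(-35))*20 - 17382)*(z(-181) - 2106) = (((4 - 1*4)*(-35))*20 - 17382)*(2*(-181)/(-81 - 181) - 2106) = (((4 - 4)*(-35))*20 - 17382)*(2*(-181)/(-262) - 2106) = ((0*(-35))*20 - 17382)*(2*(-181)*(-1/262) - 2106) = (0*20 - 17382)*(181/131 - 2106) = (0 - 17382)*(-275705/131) = -17382*(-275705/131) = 4792304310/131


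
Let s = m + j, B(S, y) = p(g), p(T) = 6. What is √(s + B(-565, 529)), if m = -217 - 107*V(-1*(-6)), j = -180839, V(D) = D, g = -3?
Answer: 42*I*√103 ≈ 426.25*I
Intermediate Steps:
B(S, y) = 6
m = -859 (m = -217 - (-107)*(-6) = -217 - 107*6 = -217 - 642 = -859)
s = -181698 (s = -859 - 180839 = -181698)
√(s + B(-565, 529)) = √(-181698 + 6) = √(-181692) = 42*I*√103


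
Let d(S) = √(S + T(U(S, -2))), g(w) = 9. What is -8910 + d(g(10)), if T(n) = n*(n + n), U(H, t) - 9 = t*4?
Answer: -8910 + √11 ≈ -8906.7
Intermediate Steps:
U(H, t) = 9 + 4*t (U(H, t) = 9 + t*4 = 9 + 4*t)
T(n) = 2*n² (T(n) = n*(2*n) = 2*n²)
d(S) = √(2 + S) (d(S) = √(S + 2*(9 + 4*(-2))²) = √(S + 2*(9 - 8)²) = √(S + 2*1²) = √(S + 2*1) = √(S + 2) = √(2 + S))
-8910 + d(g(10)) = -8910 + √(2 + 9) = -8910 + √11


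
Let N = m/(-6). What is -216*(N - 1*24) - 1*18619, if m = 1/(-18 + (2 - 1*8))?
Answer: -26873/2 ≈ -13437.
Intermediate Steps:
m = -1/24 (m = 1/(-18 + (2 - 8)) = 1/(-18 - 6) = 1/(-24) = -1/24 ≈ -0.041667)
N = 1/144 (N = -1/24/(-6) = -1/24*(-⅙) = 1/144 ≈ 0.0069444)
-216*(N - 1*24) - 1*18619 = -216*(1/144 - 1*24) - 1*18619 = -216*(1/144 - 24) - 18619 = -216*(-3455/144) - 18619 = 10365/2 - 18619 = -26873/2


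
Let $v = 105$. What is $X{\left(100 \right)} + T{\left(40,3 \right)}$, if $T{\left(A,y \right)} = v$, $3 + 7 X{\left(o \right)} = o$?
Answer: $\frac{832}{7} \approx 118.86$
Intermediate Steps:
$X{\left(o \right)} = - \frac{3}{7} + \frac{o}{7}$
$T{\left(A,y \right)} = 105$
$X{\left(100 \right)} + T{\left(40,3 \right)} = \left(- \frac{3}{7} + \frac{1}{7} \cdot 100\right) + 105 = \left(- \frac{3}{7} + \frac{100}{7}\right) + 105 = \frac{97}{7} + 105 = \frac{832}{7}$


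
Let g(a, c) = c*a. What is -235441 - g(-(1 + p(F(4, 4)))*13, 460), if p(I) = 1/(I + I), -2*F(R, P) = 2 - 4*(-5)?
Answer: -2527061/11 ≈ -2.2973e+5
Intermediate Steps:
F(R, P) = -11 (F(R, P) = -(2 - 4*(-5))/2 = -(2 + 20)/2 = -½*22 = -11)
p(I) = 1/(2*I)
g(a, c) = a*c
-235441 - g(-(1 + p(F(4, 4)))*13, 460) = -235441 - (-(1 + (½)/(-11))*13)*460 = -235441 - (-(1 + (½)*(-1/11))*13)*460 = -235441 - (-(1 - 1/22)*13)*460 = -235441 - (-21*13/22)*460 = -235441 - (-1*273/22)*460 = -235441 - (-273)*460/22 = -235441 - 1*(-62790/11) = -235441 + 62790/11 = -2527061/11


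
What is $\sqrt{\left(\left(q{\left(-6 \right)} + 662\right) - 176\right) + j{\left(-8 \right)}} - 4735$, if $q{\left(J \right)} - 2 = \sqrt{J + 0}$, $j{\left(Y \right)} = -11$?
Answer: $-4735 + \sqrt{477 + i \sqrt{6}} \approx -4713.2 + 0.056077 i$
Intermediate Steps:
$q{\left(J \right)} = 2 + \sqrt{J}$ ($q{\left(J \right)} = 2 + \sqrt{J + 0} = 2 + \sqrt{J}$)
$\sqrt{\left(\left(q{\left(-6 \right)} + 662\right) - 176\right) + j{\left(-8 \right)}} - 4735 = \sqrt{\left(\left(\left(2 + \sqrt{-6}\right) + 662\right) - 176\right) - 11} - 4735 = \sqrt{\left(\left(\left(2 + i \sqrt{6}\right) + 662\right) - 176\right) - 11} - 4735 = \sqrt{\left(\left(664 + i \sqrt{6}\right) - 176\right) - 11} - 4735 = \sqrt{\left(488 + i \sqrt{6}\right) - 11} - 4735 = \sqrt{477 + i \sqrt{6}} - 4735 = -4735 + \sqrt{477 + i \sqrt{6}}$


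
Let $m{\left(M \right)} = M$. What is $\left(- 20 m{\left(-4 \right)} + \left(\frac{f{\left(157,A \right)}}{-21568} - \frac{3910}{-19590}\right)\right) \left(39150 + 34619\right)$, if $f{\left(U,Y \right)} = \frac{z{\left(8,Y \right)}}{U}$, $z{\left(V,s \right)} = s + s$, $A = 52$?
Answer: $\frac{4905687314791525}{829189848} \approx 5.9162 \cdot 10^{6}$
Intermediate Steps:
$z{\left(V,s \right)} = 2 s$
$f{\left(U,Y \right)} = \frac{2 Y}{U}$
$\left(- 20 m{\left(-4 \right)} + \left(\frac{f{\left(157,A \right)}}{-21568} - \frac{3910}{-19590}\right)\right) \left(39150 + 34619\right) = \left(\left(-20\right) \left(-4\right) + \left(\frac{2 \cdot 52 \cdot \frac{1}{157}}{-21568} - \frac{3910}{-19590}\right)\right) \left(39150 + 34619\right) = \left(80 + \left(2 \cdot 52 \cdot \frac{1}{157} \left(- \frac{1}{21568}\right) - - \frac{391}{1959}\right)\right) 73769 = \left(80 + \left(\frac{104}{157} \left(- \frac{1}{21568}\right) + \frac{391}{1959}\right)\right) 73769 = \left(80 + \left(- \frac{13}{423272} + \frac{391}{1959}\right)\right) 73769 = \left(80 + \frac{165473885}{829189848}\right) 73769 = \frac{66500661725}{829189848} \cdot 73769 = \frac{4905687314791525}{829189848}$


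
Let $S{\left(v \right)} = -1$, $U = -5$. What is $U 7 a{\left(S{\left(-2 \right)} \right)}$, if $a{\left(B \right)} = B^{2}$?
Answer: $-35$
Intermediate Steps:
$U 7 a{\left(S{\left(-2 \right)} \right)} = \left(-5\right) 7 \left(-1\right)^{2} = \left(-35\right) 1 = -35$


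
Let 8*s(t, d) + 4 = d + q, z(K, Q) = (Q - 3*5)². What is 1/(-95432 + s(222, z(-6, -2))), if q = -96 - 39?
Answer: -4/381653 ≈ -1.0481e-5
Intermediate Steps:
q = -135
z(K, Q) = (-15 + Q)² (z(K, Q) = (Q - 15)² = (-15 + Q)²)
s(t, d) = -139/8 + d/8 (s(t, d) = -½ + (d - 135)/8 = -½ + (-135 + d)/8 = -½ + (-135/8 + d/8) = -139/8 + d/8)
1/(-95432 + s(222, z(-6, -2))) = 1/(-95432 + (-139/8 + (-15 - 2)²/8)) = 1/(-95432 + (-139/8 + (⅛)*(-17)²)) = 1/(-95432 + (-139/8 + (⅛)*289)) = 1/(-95432 + (-139/8 + 289/8)) = 1/(-95432 + 75/4) = 1/(-381653/4) = -4/381653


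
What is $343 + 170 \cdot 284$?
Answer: $48623$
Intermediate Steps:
$343 + 170 \cdot 284 = 343 + 48280 = 48623$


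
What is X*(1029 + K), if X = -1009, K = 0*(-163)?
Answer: -1038261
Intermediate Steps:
K = 0
X*(1029 + K) = -1009*(1029 + 0) = -1009*1029 = -1038261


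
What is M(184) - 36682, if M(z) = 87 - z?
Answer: -36779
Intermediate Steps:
M(184) - 36682 = (87 - 1*184) - 36682 = (87 - 184) - 36682 = -97 - 36682 = -36779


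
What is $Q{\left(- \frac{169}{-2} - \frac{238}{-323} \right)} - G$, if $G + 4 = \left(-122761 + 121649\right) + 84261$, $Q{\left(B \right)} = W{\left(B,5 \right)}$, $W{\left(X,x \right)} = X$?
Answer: $- \frac{3156271}{38} \approx -83060.0$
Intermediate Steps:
$Q{\left(B \right)} = B$
$G = 83145$ ($G = -4 + \left(\left(-122761 + 121649\right) + 84261\right) = -4 + \left(-1112 + 84261\right) = -4 + 83149 = 83145$)
$Q{\left(- \frac{169}{-2} - \frac{238}{-323} \right)} - G = \left(- \frac{169}{-2} - \frac{238}{-323}\right) - 83145 = \left(\left(-169\right) \left(- \frac{1}{2}\right) - - \frac{14}{19}\right) - 83145 = \left(\frac{169}{2} + \frac{14}{19}\right) - 83145 = \frac{3239}{38} - 83145 = - \frac{3156271}{38}$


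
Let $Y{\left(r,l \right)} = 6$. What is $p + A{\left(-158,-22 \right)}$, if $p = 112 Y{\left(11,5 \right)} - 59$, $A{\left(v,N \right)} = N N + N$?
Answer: $1075$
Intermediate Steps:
$A{\left(v,N \right)} = N + N^{2}$ ($A{\left(v,N \right)} = N^{2} + N = N + N^{2}$)
$p = 613$ ($p = 112 \cdot 6 - 59 = 672 - 59 = 613$)
$p + A{\left(-158,-22 \right)} = 613 - 22 \left(1 - 22\right) = 613 - -462 = 613 + 462 = 1075$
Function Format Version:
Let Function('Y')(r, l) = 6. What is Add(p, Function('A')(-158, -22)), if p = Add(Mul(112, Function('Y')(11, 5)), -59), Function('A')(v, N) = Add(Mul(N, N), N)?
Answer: 1075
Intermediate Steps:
Function('A')(v, N) = Add(N, Pow(N, 2)) (Function('A')(v, N) = Add(Pow(N, 2), N) = Add(N, Pow(N, 2)))
p = 613 (p = Add(Mul(112, 6), -59) = Add(672, -59) = 613)
Add(p, Function('A')(-158, -22)) = Add(613, Mul(-22, Add(1, -22))) = Add(613, Mul(-22, -21)) = Add(613, 462) = 1075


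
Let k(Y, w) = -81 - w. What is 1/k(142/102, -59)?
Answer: -1/22 ≈ -0.045455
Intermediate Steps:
1/k(142/102, -59) = 1/(-81 - 1*(-59)) = 1/(-81 + 59) = 1/(-22) = -1/22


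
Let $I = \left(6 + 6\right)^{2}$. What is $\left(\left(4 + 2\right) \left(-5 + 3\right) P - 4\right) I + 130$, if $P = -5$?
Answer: $8194$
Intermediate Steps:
$I = 144$ ($I = 12^{2} = 144$)
$\left(\left(4 + 2\right) \left(-5 + 3\right) P - 4\right) I + 130 = \left(\left(4 + 2\right) \left(-5 + 3\right) \left(-5\right) - 4\right) 144 + 130 = \left(6 \left(-2\right) \left(-5\right) - 4\right) 144 + 130 = \left(\left(-12\right) \left(-5\right) - 4\right) 144 + 130 = \left(60 - 4\right) 144 + 130 = 56 \cdot 144 + 130 = 8064 + 130 = 8194$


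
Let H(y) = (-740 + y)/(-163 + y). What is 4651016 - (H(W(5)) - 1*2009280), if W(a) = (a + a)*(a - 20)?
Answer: 2084671758/313 ≈ 6.6603e+6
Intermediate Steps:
W(a) = 2*a*(-20 + a) (W(a) = (2*a)*(-20 + a) = 2*a*(-20 + a))
H(y) = (-740 + y)/(-163 + y)
4651016 - (H(W(5)) - 1*2009280) = 4651016 - ((-740 + 2*5*(-20 + 5))/(-163 + 2*5*(-20 + 5)) - 1*2009280) = 4651016 - ((-740 + 2*5*(-15))/(-163 + 2*5*(-15)) - 2009280) = 4651016 - ((-740 - 150)/(-163 - 150) - 2009280) = 4651016 - (-890/(-313) - 2009280) = 4651016 - (-1/313*(-890) - 2009280) = 4651016 - (890/313 - 2009280) = 4651016 - 1*(-628903750/313) = 4651016 + 628903750/313 = 2084671758/313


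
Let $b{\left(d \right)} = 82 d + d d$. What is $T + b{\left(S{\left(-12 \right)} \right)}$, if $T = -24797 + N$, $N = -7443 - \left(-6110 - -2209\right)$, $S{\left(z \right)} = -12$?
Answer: $-29179$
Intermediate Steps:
$b{\left(d \right)} = d^{2} + 82 d$ ($b{\left(d \right)} = 82 d + d^{2} = d^{2} + 82 d$)
$N = -3542$ ($N = -7443 - \left(-6110 + 2209\right) = -7443 - -3901 = -7443 + 3901 = -3542$)
$T = -28339$ ($T = -24797 - 3542 = -28339$)
$T + b{\left(S{\left(-12 \right)} \right)} = -28339 - 12 \left(82 - 12\right) = -28339 - 840 = -29179$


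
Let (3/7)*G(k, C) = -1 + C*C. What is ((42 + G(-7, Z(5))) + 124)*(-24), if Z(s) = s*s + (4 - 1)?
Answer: -47832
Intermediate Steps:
Z(s) = 3 + s**2 (Z(s) = s**2 + 3 = 3 + s**2)
G(k, C) = -7/3 + 7*C**2/3 (G(k, C) = 7*(-1 + C*C)/3 = 7*(-1 + C**2)/3 = -7/3 + 7*C**2/3)
((42 + G(-7, Z(5))) + 124)*(-24) = ((42 + (-7/3 + 7*(3 + 5**2)**2/3)) + 124)*(-24) = ((42 + (-7/3 + 7*(3 + 25)**2/3)) + 124)*(-24) = ((42 + (-7/3 + (7/3)*28**2)) + 124)*(-24) = ((42 + (-7/3 + (7/3)*784)) + 124)*(-24) = ((42 + (-7/3 + 5488/3)) + 124)*(-24) = ((42 + 1827) + 124)*(-24) = (1869 + 124)*(-24) = 1993*(-24) = -47832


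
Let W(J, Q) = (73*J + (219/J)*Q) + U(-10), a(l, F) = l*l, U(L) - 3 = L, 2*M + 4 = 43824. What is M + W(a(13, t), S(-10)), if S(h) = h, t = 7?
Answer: 5784370/169 ≈ 34227.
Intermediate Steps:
M = 21910 (M = -2 + (½)*43824 = -2 + 21912 = 21910)
U(L) = 3 + L
a(l, F) = l²
W(J, Q) = -7 + 73*J + 219*Q/J (W(J, Q) = (73*J + (219/J)*Q) + (3 - 10) = (73*J + 219*Q/J) - 7 = -7 + 73*J + 219*Q/J)
M + W(a(13, t), S(-10)) = 21910 + (-7 + 73*13² + 219*(-10)/13²) = 21910 + (-7 + 73*169 + 219*(-10)/169) = 21910 + (-7 + 12337 + 219*(-10)*(1/169)) = 21910 + (-7 + 12337 - 2190/169) = 21910 + 2081580/169 = 5784370/169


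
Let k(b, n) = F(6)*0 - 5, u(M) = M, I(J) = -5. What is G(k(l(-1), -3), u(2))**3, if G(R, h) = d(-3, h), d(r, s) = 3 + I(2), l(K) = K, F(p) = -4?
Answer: -8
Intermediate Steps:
d(r, s) = -2 (d(r, s) = 3 - 5 = -2)
k(b, n) = -5 (k(b, n) = -4*0 - 5 = 0 - 5 = -5)
G(R, h) = -2
G(k(l(-1), -3), u(2))**3 = (-2)**3 = -8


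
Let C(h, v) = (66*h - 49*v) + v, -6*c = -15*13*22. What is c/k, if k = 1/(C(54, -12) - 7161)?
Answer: -2160015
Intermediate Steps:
c = 715 (c = -(-15*13)*22/6 = -(-65)*22/2 = -1/6*(-4290) = 715)
C(h, v) = -48*v + 66*h (C(h, v) = (-49*v + 66*h) + v = -48*v + 66*h)
k = -1/3021 (k = 1/((-48*(-12) + 66*54) - 7161) = 1/((576 + 3564) - 7161) = 1/(4140 - 7161) = 1/(-3021) = -1/3021 ≈ -0.00033102)
c/k = 715/(-1/3021) = 715*(-3021) = -2160015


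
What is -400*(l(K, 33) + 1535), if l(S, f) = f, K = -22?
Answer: -627200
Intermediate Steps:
-400*(l(K, 33) + 1535) = -400*(33 + 1535) = -400*1568 = -627200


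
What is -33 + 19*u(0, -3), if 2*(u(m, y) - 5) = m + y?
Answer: 67/2 ≈ 33.500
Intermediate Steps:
u(m, y) = 5 + m/2 + y/2 (u(m, y) = 5 + (m + y)/2 = 5 + (m/2 + y/2) = 5 + m/2 + y/2)
-33 + 19*u(0, -3) = -33 + 19*(5 + (½)*0 + (½)*(-3)) = -33 + 19*(5 + 0 - 3/2) = -33 + 19*(7/2) = -33 + 133/2 = 67/2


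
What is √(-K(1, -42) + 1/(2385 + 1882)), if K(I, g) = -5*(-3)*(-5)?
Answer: √1365550942/4267 ≈ 8.6603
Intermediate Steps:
K(I, g) = -75 (K(I, g) = 15*(-5) = -75)
√(-K(1, -42) + 1/(2385 + 1882)) = √(-1*(-75) + 1/(2385 + 1882)) = √(75 + 1/4267) = √(320026/4267) = √1365550942/4267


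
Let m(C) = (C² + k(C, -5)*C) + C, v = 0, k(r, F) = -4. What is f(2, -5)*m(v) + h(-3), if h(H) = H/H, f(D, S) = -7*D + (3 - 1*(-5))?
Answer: 1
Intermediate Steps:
f(D, S) = 8 - 7*D (f(D, S) = -7*D + (3 + 5) = -7*D + 8 = 8 - 7*D)
h(H) = 1
m(C) = C² - 3*C (m(C) = (C² - 4*C) + C = C² - 3*C)
f(2, -5)*m(v) + h(-3) = (8 - 7*2)*(0*(-3 + 0)) + 1 = (8 - 14)*(0*(-3)) + 1 = -6*0 + 1 = 0 + 1 = 1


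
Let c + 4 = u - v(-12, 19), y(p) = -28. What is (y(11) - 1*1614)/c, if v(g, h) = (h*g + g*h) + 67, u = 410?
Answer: -1642/795 ≈ -2.0654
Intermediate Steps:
v(g, h) = 67 + 2*g*h (v(g, h) = (g*h + g*h) + 67 = 2*g*h + 67 = 67 + 2*g*h)
c = 795 (c = -4 + (410 - (67 + 2*(-12)*19)) = -4 + (410 - (67 - 456)) = -4 + (410 - 1*(-389)) = -4 + (410 + 389) = -4 + 799 = 795)
(y(11) - 1*1614)/c = (-28 - 1*1614)/795 = (-28 - 1614)*(1/795) = -1642*1/795 = -1642/795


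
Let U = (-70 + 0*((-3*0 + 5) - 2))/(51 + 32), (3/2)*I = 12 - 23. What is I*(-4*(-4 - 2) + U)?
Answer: -42284/249 ≈ -169.82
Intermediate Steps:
I = -22/3 (I = 2*(12 - 23)/3 = (⅔)*(-11) = -22/3 ≈ -7.3333)
U = -70/83 (U = (-70 + 0*((0 + 5) - 2))/83 = (-70 + 0*(5 - 2))*(1/83) = (-70 + 0*3)*(1/83) = (-70 + 0)*(1/83) = -70*1/83 = -70/83 ≈ -0.84337)
I*(-4*(-4 - 2) + U) = -22*(-4*(-4 - 2) - 70/83)/3 = -22*(-4*(-6) - 70/83)/3 = -22*(24 - 70/83)/3 = -22/3*1922/83 = -42284/249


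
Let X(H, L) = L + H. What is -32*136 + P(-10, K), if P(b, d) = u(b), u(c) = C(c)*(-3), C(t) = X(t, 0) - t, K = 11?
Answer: -4352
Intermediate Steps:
X(H, L) = H + L
C(t) = 0 (C(t) = (t + 0) - t = t - t = 0)
u(c) = 0 (u(c) = 0*(-3) = 0)
P(b, d) = 0
-32*136 + P(-10, K) = -32*136 + 0 = -4352 + 0 = -4352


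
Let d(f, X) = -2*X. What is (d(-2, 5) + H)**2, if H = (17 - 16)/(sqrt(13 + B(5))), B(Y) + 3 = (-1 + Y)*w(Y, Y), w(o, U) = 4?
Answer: (260 - sqrt(26))**2/676 ≈ 96.116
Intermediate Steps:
B(Y) = -7 + 4*Y (B(Y) = -3 + (-1 + Y)*4 = -3 + (-4 + 4*Y) = -7 + 4*Y)
H = sqrt(26)/26 (H = (17 - 16)/(sqrt(13 + (-7 + 4*5))) = 1/sqrt(13 + (-7 + 20)) = 1/sqrt(13 + 13) = 1/sqrt(26) = 1*(sqrt(26)/26) = sqrt(26)/26 ≈ 0.19612)
(d(-2, 5) + H)**2 = (-2*5 + sqrt(26)/26)**2 = (-10 + sqrt(26)/26)**2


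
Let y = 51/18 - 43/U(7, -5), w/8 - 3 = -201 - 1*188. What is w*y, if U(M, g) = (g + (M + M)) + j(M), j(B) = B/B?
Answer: 67936/15 ≈ 4529.1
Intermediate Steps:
w = -3088 (w = 24 + 8*(-201 - 1*188) = 24 + 8*(-201 - 188) = 24 + 8*(-389) = 24 - 3112 = -3088)
j(B) = 1
U(M, g) = 1 + g + 2*M (U(M, g) = (g + (M + M)) + 1 = (g + 2*M) + 1 = 1 + g + 2*M)
y = -22/15 (y = 51/18 - 43/(1 - 5 + 2*7) = 51*(1/18) - 43/(1 - 5 + 14) = 17/6 - 43/10 = -22/15 ≈ -1.4667)
w*y = -3088*(-22/15) = 67936/15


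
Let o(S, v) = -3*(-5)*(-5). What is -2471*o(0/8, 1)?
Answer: 185325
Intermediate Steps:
o(S, v) = -75 (o(S, v) = 15*(-5) = -75)
-2471*o(0/8, 1) = -2471*(-75) = 185325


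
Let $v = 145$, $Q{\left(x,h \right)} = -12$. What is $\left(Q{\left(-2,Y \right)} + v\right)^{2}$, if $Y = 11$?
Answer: $17689$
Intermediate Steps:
$\left(Q{\left(-2,Y \right)} + v\right)^{2} = \left(-12 + 145\right)^{2} = 133^{2} = 17689$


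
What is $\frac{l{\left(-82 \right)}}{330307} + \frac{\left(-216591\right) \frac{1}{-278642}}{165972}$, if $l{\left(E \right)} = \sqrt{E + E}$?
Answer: $\frac{72197}{15415590008} + \frac{2 i \sqrt{41}}{330307} \approx 4.6834 \cdot 10^{-6} + 3.8771 \cdot 10^{-5} i$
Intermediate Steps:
$l{\left(E \right)} = \sqrt{2} \sqrt{E}$ ($l{\left(E \right)} = \sqrt{2 E} = \sqrt{2} \sqrt{E}$)
$\frac{l{\left(-82 \right)}}{330307} + \frac{\left(-216591\right) \frac{1}{-278642}}{165972} = \frac{\sqrt{2} \sqrt{-82}}{330307} + \frac{\left(-216591\right) \frac{1}{-278642}}{165972} = \sqrt{2} i \sqrt{82} \cdot \frac{1}{330307} + \left(-216591\right) \left(- \frac{1}{278642}\right) \frac{1}{165972} = 2 i \sqrt{41} \cdot \frac{1}{330307} + \frac{216591}{278642} \cdot \frac{1}{165972} = \frac{2 i \sqrt{41}}{330307} + \frac{72197}{15415590008} = \frac{72197}{15415590008} + \frac{2 i \sqrt{41}}{330307}$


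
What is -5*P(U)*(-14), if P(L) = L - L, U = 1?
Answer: 0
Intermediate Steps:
P(L) = 0
-5*P(U)*(-14) = -5*0*(-14) = 0*(-14) = 0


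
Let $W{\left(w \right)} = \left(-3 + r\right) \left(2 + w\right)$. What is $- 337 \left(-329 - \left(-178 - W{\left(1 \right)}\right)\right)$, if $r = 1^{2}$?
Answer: $52909$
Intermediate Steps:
$r = 1$
$W{\left(w \right)} = -4 - 2 w$ ($W{\left(w \right)} = \left(-3 + 1\right) \left(2 + w\right) = - 2 \left(2 + w\right) = -4 - 2 w$)
$- 337 \left(-329 - \left(-178 - W{\left(1 \right)}\right)\right) = - 337 \left(-329 + \left(177 - \left(-1 - \left(-4 - 2\right)\right)\right)\right) = - 337 \left(-329 + \left(177 - \left(-1 - -6\right)\right)\right) = - 337 \left(-329 + \left(177 - \left(-1 + 6\right)\right)\right) = - 337 \left(-329 + \left(177 - 5\right)\right) = - 337 \left(-329 + 172\right) = \left(-337\right) \left(-157\right) = 52909$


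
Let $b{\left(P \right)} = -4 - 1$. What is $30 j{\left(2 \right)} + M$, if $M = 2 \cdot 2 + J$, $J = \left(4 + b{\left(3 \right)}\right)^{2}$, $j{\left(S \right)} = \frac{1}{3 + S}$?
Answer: $11$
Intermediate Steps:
$b{\left(P \right)} = -5$
$J = 1$ ($J = \left(4 - 5\right)^{2} = \left(-1\right)^{2} = 1$)
$M = 5$ ($M = 2 \cdot 2 + 1 = 4 + 1 = 5$)
$30 j{\left(2 \right)} + M = \frac{30}{3 + 2} + 5 = \frac{30}{5} + 5 = 30 \cdot \frac{1}{5} + 5 = 6 + 5 = 11$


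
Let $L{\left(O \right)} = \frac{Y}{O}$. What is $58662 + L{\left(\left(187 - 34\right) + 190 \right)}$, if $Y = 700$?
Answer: $\frac{2874538}{49} \approx 58664.0$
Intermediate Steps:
$L{\left(O \right)} = \frac{700}{O}$
$58662 + L{\left(\left(187 - 34\right) + 190 \right)} = 58662 + \frac{700}{\left(187 - 34\right) + 190} = 58662 + \frac{700}{153 + 190} = 58662 + \frac{700}{343} = 58662 + 700 \cdot \frac{1}{343} = 58662 + \frac{100}{49} = \frac{2874538}{49}$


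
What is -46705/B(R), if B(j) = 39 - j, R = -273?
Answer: -46705/312 ≈ -149.70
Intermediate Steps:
-46705/B(R) = -46705/(39 - 1*(-273)) = -46705/(39 + 273) = -46705/312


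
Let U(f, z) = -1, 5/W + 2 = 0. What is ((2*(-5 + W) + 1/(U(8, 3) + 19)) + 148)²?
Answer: 5736025/324 ≈ 17704.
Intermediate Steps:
W = -5/2 (W = 5/(-2 + 0) = 5/(-2) = 5*(-½) = -5/2 ≈ -2.5000)
((2*(-5 + W) + 1/(U(8, 3) + 19)) + 148)² = ((2*(-5 - 5/2) + 1/(-1 + 19)) + 148)² = ((2*(-15/2) + 1/18) + 148)² = ((-15 + 1/18) + 148)² = (-269/18 + 148)² = (2395/18)² = 5736025/324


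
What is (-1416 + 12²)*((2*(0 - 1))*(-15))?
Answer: -38160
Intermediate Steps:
(-1416 + 12²)*((2*(0 - 1))*(-15)) = (-1416 + 144)*((2*(-1))*(-15)) = -(-2544)*(-15) = -1272*30 = -38160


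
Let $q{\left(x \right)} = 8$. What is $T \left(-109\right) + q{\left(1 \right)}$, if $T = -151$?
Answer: $16467$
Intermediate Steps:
$T \left(-109\right) + q{\left(1 \right)} = \left(-151\right) \left(-109\right) + 8 = 16459 + 8 = 16467$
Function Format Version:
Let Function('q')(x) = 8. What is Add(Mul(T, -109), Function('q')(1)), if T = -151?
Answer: 16467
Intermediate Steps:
Add(Mul(T, -109), Function('q')(1)) = Add(Mul(-151, -109), 8) = Add(16459, 8) = 16467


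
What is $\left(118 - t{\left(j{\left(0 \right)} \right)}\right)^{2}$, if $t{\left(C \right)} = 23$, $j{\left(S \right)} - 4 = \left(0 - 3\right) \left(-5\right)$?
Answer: $9025$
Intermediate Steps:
$j{\left(S \right)} = 19$ ($j{\left(S \right)} = 4 + \left(0 - 3\right) \left(-5\right) = 4 - -15 = 4 + 15 = 19$)
$\left(118 - t{\left(j{\left(0 \right)} \right)}\right)^{2} = \left(118 - 23\right)^{2} = 95^{2} = 9025$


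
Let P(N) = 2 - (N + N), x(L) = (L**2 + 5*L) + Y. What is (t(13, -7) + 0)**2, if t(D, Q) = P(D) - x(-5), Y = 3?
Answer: 729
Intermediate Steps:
x(L) = 3 + L**2 + 5*L (x(L) = (L**2 + 5*L) + 3 = 3 + L**2 + 5*L)
P(N) = 2 - 2*N
t(D, Q) = -1 - 2*D (t(D, Q) = (2 - 2*D) - (3 + (-5)**2 + 5*(-5)) = (2 - 2*D) - (3 + 25 - 25) = (2 - 2*D) - 1*3 = (2 - 2*D) - 3 = -1 - 2*D)
(t(13, -7) + 0)**2 = ((-1 - 2*13) + 0)**2 = ((-1 - 26) + 0)**2 = (-27 + 0)**2 = (-27)**2 = 729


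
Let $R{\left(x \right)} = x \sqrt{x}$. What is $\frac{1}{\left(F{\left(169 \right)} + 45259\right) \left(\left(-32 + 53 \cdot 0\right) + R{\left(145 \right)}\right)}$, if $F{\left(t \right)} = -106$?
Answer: $\frac{32}{137608327953} + \frac{5 \sqrt{145}}{4745114757} \approx 1.2921 \cdot 10^{-8}$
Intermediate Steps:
$R{\left(x \right)} = x^{\frac{3}{2}}$
$\frac{1}{\left(F{\left(169 \right)} + 45259\right) \left(\left(-32 + 53 \cdot 0\right) + R{\left(145 \right)}\right)} = \frac{1}{\left(-106 + 45259\right) \left(\left(-32 + 53 \cdot 0\right) + 145^{\frac{3}{2}}\right)} = \frac{1}{45153 \left(\left(-32 + 0\right) + 145 \sqrt{145}\right)} = \frac{1}{45153 \left(-32 + 145 \sqrt{145}\right)} = \frac{1}{-1444896 + 6547185 \sqrt{145}}$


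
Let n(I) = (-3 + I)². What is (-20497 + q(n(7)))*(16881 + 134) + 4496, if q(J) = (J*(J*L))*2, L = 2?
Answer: -331328599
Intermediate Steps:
q(J) = 4*J² (q(J) = (J*(J*2))*2 = (J*(2*J))*2 = (2*J²)*2 = 4*J²)
(-20497 + q(n(7)))*(16881 + 134) + 4496 = (-20497 + 4*((-3 + 7)²)²)*(16881 + 134) + 4496 = (-20497 + 4*(4²)²)*17015 + 4496 = (-20497 + 4*16²)*17015 + 4496 = (-20497 + 4*256)*17015 + 4496 = (-20497 + 1024)*17015 + 4496 = -19473*17015 + 4496 = -331333095 + 4496 = -331328599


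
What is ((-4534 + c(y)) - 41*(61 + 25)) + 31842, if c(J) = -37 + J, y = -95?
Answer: 23650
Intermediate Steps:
((-4534 + c(y)) - 41*(61 + 25)) + 31842 = ((-4534 + (-37 - 95)) - 41*(61 + 25)) + 31842 = ((-4534 - 132) - 41*86) + 31842 = (-4666 - 3526) + 31842 = -8192 + 31842 = 23650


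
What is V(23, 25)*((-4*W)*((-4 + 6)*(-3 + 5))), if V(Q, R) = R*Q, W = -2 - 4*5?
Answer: 202400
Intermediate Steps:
W = -22 (W = -2 - 20 = -22)
V(Q, R) = Q*R
V(23, 25)*((-4*W)*((-4 + 6)*(-3 + 5))) = (23*25)*((-4*(-22))*((-4 + 6)*(-3 + 5))) = 575*(88*(2*2)) = 575*(88*4) = 575*352 = 202400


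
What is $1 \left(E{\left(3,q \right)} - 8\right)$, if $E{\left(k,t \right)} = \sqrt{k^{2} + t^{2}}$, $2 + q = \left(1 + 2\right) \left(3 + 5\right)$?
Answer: $-8 + \sqrt{493} \approx 14.204$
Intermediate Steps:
$q = 22$ ($q = -2 + \left(1 + 2\right) \left(3 + 5\right) = -2 + 3 \cdot 8 = -2 + 24 = 22$)
$1 \left(E{\left(3,q \right)} - 8\right) = 1 \left(\sqrt{3^{2} + 22^{2}} - 8\right) = 1 \left(\sqrt{9 + 484} - 8\right) = 1 \left(\sqrt{493} - 8\right) = 1 \left(-8 + \sqrt{493}\right) = -8 + \sqrt{493}$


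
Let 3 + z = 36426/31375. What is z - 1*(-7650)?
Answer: 239961051/31375 ≈ 7648.2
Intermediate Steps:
z = -57699/31375 (z = -3 + 36426/31375 = -57699/31375 ≈ -1.8390)
z - 1*(-7650) = -57699/31375 - 1*(-7650) = -57699/31375 + 7650 = 239961051/31375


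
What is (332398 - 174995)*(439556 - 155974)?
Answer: 44636657546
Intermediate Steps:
(332398 - 174995)*(439556 - 155974) = 157403*283582 = 44636657546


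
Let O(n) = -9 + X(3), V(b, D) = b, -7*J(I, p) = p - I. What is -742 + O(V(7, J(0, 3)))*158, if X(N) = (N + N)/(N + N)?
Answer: -2006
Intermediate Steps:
J(I, p) = -p/7 + I/7 (J(I, p) = -(p - I)/7 = -p/7 + I/7)
X(N) = 1 (X(N) = (2*N)/((2*N)) = (2*N)*(1/(2*N)) = 1)
O(n) = -8 (O(n) = -9 + 1 = -8)
-742 + O(V(7, J(0, 3)))*158 = -742 - 8*158 = -742 - 1264 = -2006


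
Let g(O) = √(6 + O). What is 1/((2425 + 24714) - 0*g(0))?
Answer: 1/27139 ≈ 3.6847e-5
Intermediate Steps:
1/((2425 + 24714) - 0*g(0)) = 1/((2425 + 24714) - 0*√(6 + 0)) = 1/(27139 - 0*√6) = 1/(27139 - 68*0) = 1/(27139 + 0) = 1/27139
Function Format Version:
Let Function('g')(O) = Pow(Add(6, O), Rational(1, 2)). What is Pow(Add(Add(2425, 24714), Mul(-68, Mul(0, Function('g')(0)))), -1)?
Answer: Rational(1, 27139) ≈ 3.6847e-5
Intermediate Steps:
Pow(Add(Add(2425, 24714), Mul(-68, Mul(0, Function('g')(0)))), -1) = Pow(Add(Add(2425, 24714), Mul(-68, Mul(0, Pow(Add(6, 0), Rational(1, 2))))), -1) = Pow(Add(27139, Mul(-68, Mul(0, Pow(6, Rational(1, 2))))), -1) = Pow(Add(27139, Mul(-68, 0)), -1) = Pow(Add(27139, 0), -1) = Pow(27139, -1) = Rational(1, 27139)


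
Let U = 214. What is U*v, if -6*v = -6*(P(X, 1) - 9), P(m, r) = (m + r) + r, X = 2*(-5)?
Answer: -3638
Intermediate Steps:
X = -10
P(m, r) = m + 2*r
v = -17 (v = -(-1)*((-10 + 2*1) - 9) = -(-1)*((-10 + 2) - 9) = -(-1)*(-8 - 9) = -(-1)*(-17) = -⅙*102 = -17)
U*v = 214*(-17) = -3638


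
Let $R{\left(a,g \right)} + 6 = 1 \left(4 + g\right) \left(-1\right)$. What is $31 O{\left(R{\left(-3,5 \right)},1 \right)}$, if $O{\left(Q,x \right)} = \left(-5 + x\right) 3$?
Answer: $-372$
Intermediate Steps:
$R{\left(a,g \right)} = -10 - g$ ($R{\left(a,g \right)} = -6 + 1 \left(4 + g\right) \left(-1\right) = -6 + 1 \left(-4 - g\right) = -6 - \left(4 + g\right) = -10 - g$)
$O{\left(Q,x \right)} = -15 + 3 x$
$31 O{\left(R{\left(-3,5 \right)},1 \right)} = 31 \left(-15 + 3 \cdot 1\right) = 31 \left(-15 + 3\right) = 31 \left(-12\right) = -372$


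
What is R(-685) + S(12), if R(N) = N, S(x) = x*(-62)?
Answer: -1429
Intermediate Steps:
S(x) = -62*x
R(-685) + S(12) = -685 - 62*12 = -685 - 744 = -1429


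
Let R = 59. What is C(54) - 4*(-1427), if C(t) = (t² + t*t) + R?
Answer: 11599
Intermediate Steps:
C(t) = 59 + 2*t² (C(t) = (t² + t*t) + 59 = (t² + t²) + 59 = 2*t² + 59 = 59 + 2*t²)
C(54) - 4*(-1427) = (59 + 2*54²) - 4*(-1427) = (59 + 2*2916) + 5708 = (59 + 5832) + 5708 = 5891 + 5708 = 11599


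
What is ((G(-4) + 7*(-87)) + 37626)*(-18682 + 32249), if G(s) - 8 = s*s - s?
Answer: 502589515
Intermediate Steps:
G(s) = 8 + s² - s (G(s) = 8 + (s*s - s) = 8 + (s² - s) = 8 + s² - s)
((G(-4) + 7*(-87)) + 37626)*(-18682 + 32249) = (((8 + (-4)² - 1*(-4)) + 7*(-87)) + 37626)*(-18682 + 32249) = (((8 + 16 + 4) - 609) + 37626)*13567 = ((28 - 609) + 37626)*13567 = (-581 + 37626)*13567 = 37045*13567 = 502589515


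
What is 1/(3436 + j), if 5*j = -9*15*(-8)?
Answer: 1/3652 ≈ 0.00027382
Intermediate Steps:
j = 216 (j = (-9*15*(-8))/5 = (-135*(-8))/5 = (1/5)*1080 = 216)
1/(3436 + j) = 1/(3436 + 216) = 1/3652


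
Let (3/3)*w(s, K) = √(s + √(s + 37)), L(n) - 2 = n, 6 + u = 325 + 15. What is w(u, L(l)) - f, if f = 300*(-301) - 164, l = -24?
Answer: 90464 + √(334 + √371) ≈ 90483.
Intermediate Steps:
u = 334 (u = -6 + (325 + 15) = -6 + 340 = 334)
L(n) = 2 + n
w(s, K) = √(s + √(37 + s)) (w(s, K) = √(s + √(s + 37)) = √(s + √(37 + s)))
f = -90464 (f = -90300 - 164 = -90464)
w(u, L(l)) - f = √(334 + √(37 + 334)) - 1*(-90464) = √(334 + √371) + 90464 = 90464 + √(334 + √371)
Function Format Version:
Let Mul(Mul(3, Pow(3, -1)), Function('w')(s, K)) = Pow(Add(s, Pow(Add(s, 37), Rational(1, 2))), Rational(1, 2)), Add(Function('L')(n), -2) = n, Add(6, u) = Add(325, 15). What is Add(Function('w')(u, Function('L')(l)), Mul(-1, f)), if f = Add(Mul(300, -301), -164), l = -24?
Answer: Add(90464, Pow(Add(334, Pow(371, Rational(1, 2))), Rational(1, 2))) ≈ 90483.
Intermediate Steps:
u = 334 (u = Add(-6, Add(325, 15)) = Add(-6, 340) = 334)
Function('L')(n) = Add(2, n)
Function('w')(s, K) = Pow(Add(s, Pow(Add(37, s), Rational(1, 2))), Rational(1, 2)) (Function('w')(s, K) = Pow(Add(s, Pow(Add(s, 37), Rational(1, 2))), Rational(1, 2)) = Pow(Add(s, Pow(Add(37, s), Rational(1, 2))), Rational(1, 2)))
f = -90464 (f = Add(-90300, -164) = -90464)
Add(Function('w')(u, Function('L')(l)), Mul(-1, f)) = Add(Pow(Add(334, Pow(Add(37, 334), Rational(1, 2))), Rational(1, 2)), Mul(-1, -90464)) = Add(Pow(Add(334, Pow(371, Rational(1, 2))), Rational(1, 2)), 90464) = Add(90464, Pow(Add(334, Pow(371, Rational(1, 2))), Rational(1, 2)))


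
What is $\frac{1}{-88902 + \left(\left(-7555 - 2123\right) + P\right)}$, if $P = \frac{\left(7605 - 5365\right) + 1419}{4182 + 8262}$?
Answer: $- \frac{12444}{1226725861} \approx -1.0144 \cdot 10^{-5}$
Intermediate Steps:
$P = \frac{3659}{12444}$ ($P = \frac{\left(7605 - 5365\right) + 1419}{12444} = \left(2240 + 1419\right) \frac{1}{12444} = 3659 \cdot \frac{1}{12444} = \frac{3659}{12444} \approx 0.29404$)
$\frac{1}{-88902 + \left(\left(-7555 - 2123\right) + P\right)} = \frac{1}{-88902 + \left(\left(-7555 - 2123\right) + \frac{3659}{12444}\right)} = \frac{1}{-88902 + \left(-9678 + \frac{3659}{12444}\right)} = \frac{1}{-88902 - \frac{120429373}{12444}} = \frac{1}{- \frac{1226725861}{12444}} = - \frac{12444}{1226725861}$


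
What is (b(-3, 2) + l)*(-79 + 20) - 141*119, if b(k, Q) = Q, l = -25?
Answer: -15422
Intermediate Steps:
(b(-3, 2) + l)*(-79 + 20) - 141*119 = (2 - 25)*(-79 + 20) - 141*119 = -23*(-59) - 16779 = 1357 - 16779 = -15422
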